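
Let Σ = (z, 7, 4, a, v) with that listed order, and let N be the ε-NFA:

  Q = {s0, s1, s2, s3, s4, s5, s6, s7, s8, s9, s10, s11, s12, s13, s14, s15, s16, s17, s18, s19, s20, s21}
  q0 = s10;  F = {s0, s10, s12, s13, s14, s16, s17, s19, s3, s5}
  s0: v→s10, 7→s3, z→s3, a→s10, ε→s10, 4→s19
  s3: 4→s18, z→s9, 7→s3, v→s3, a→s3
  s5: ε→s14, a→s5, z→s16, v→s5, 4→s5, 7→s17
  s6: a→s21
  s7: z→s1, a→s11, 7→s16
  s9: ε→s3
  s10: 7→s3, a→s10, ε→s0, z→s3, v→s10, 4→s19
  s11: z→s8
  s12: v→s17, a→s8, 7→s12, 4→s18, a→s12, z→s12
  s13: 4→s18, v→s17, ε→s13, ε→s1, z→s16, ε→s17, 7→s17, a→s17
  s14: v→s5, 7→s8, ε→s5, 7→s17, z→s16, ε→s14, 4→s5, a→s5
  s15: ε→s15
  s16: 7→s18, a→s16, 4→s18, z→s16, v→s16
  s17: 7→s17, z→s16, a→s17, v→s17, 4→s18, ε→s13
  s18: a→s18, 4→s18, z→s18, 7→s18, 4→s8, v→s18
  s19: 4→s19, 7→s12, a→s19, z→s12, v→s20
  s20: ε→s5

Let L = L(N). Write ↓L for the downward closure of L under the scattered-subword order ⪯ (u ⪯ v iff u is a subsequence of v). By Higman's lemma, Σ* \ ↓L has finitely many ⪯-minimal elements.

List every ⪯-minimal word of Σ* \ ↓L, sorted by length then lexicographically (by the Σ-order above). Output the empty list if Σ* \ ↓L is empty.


Antichain: [z4, 74, 4vz7].

|Q|=22, |F|=10, |δ|=75 (12 ε).
min D↑ (8 st, q0=0, F={3}): 0:z→1,7→1,4→2,a→0,v→0 1:z→1,7→1,4→3,a→1,v→1 2:z→4,7→4,4→2,a→2,v→5 3:z→3,7→3,4→3,a→3,v→3 4:z→4,7→4,4→3,a→4,v→6 5:z→7,7→6,4→5,a→5,v→5 6:z→7,7→6,4→3,a→6,v→6 7:z→7,7→3,4→3,a→7,v→7 (ε-aug+det+¬).
'z4': run [15, 9, 2] end={s18,s8} rej; 2/2 del acc.
'74': |S_i|=[15, 9, 2] end={s18,s8} ∉↓L; 2/2 single-dels accept.
'4vz7': run [15, 11, 9, 3, 2] end={s18,s8} rej; 4/4 deletions ∈↓L.
3 obstructions.


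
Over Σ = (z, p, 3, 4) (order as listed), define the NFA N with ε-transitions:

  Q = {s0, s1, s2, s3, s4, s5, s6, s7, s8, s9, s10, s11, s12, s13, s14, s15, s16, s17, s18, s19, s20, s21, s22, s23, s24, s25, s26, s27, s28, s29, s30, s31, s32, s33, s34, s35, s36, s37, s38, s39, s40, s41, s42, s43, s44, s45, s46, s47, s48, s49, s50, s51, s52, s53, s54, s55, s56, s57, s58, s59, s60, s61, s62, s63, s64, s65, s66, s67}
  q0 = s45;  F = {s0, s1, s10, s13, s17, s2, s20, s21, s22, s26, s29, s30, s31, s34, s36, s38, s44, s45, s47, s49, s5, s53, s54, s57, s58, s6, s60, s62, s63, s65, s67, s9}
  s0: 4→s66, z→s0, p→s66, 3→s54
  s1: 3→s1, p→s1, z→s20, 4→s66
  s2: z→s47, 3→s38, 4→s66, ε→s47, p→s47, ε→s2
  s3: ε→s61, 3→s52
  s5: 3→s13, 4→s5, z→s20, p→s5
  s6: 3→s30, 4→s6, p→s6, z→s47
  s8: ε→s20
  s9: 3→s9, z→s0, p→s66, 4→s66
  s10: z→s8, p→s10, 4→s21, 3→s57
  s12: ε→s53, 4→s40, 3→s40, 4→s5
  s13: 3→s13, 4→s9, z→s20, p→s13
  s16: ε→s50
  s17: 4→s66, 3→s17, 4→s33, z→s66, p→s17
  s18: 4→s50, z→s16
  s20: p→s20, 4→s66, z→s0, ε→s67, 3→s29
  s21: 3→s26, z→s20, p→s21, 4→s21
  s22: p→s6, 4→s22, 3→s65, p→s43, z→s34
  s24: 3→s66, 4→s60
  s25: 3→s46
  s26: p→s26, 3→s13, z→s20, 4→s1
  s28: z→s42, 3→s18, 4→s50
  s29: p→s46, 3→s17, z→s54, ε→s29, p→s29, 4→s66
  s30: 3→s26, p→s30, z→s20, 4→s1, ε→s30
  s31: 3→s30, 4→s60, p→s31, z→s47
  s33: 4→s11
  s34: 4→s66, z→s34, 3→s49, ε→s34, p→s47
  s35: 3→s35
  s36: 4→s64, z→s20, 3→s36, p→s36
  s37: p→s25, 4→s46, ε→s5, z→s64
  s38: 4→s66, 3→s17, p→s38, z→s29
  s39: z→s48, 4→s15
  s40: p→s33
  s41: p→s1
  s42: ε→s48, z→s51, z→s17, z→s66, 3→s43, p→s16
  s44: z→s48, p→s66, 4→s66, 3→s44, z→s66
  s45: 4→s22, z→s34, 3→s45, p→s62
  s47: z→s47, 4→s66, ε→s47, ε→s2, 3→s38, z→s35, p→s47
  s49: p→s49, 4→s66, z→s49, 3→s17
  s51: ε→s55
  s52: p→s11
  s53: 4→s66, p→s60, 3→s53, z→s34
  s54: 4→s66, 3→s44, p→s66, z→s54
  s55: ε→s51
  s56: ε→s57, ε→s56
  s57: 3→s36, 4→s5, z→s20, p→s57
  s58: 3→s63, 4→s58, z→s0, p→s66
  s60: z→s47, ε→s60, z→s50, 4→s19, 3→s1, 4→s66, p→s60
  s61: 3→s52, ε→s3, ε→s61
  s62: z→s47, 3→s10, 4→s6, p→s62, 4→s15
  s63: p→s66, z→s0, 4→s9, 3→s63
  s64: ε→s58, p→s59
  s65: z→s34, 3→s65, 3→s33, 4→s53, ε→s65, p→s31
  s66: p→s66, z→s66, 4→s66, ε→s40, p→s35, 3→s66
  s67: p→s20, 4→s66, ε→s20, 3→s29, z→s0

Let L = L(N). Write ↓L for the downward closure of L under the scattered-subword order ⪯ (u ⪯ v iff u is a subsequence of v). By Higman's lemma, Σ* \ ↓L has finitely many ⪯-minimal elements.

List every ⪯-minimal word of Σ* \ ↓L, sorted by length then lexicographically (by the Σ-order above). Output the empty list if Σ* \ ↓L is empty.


Antichain: [z4, z33z, 4344, p3zzp, p3334p].

|Q|=68, |F|=32, |δ|=196 (25 ε).
min D↑ (31 st, q0=0, F={6}): 0:z→1,p→2,3→0,4→3 1:z→1,p→4,3→5,4→6 2:z→4,p→2,3→7,4→8 3:z→1,p→8,3→9,4→3 4:z→4,p→4,3→10,4→6 5:z→5,p→5,3→11,4→6 6:z→6,p→6,3→6,4→6 7:z→12,p→7,3→13,4→14 8:z→4,p→8,3→15,4→8 9:z→1,p→16,3→9,4→17 10:z→18,p→10,3→11,4→6 11:z→6,p→11,3→11,4→6 12:z→19,p→12,3→18,4→6 13:z→12,p→13,3→20,4→21 14:z→12,p→14,3→22,4→14 15:z→12,p→15,3→22,4→23 16:z→4,p→16,3→15,4→24 17:z→1,p→24,3→17,4→6 18:z→25,p→18,3→11,4→6 19:z→19,p→6,3→25,4→6 20:z→12,p→20,3→20,4→26 21:z→12,p→21,3→27,4→21 22:z→12,p→22,3→27,4→23 23:z→12,p→23,3→23,4→6 24:z→4,p→24,3→23,4→6 25:z→25,p→6,3→28,4→6 26:z→19,p→6,3→29,4→26 27:z→12,p→27,3→27,4→30 28:z→6,p→6,3→28,4→6 29:z→19,p→6,3→29,4→30 30:z→19,p→6,3→30,4→6 (ε-aug+det+¬).
'z4': run [46, 21, 5] end={s11,s33,s35,s40,s66} — reject; 2/2 single-dels accept.
'z33z': run [46, 21, 13, 8, 6] end={s11,s33,s35,s40,s48,s66} rej; 4/4 deletions ∈↓L.
'4344': N↓-sim [46, 40, 31, 25, 6] end={s11,s19,s33,s35,s40,s66} ∉↓L; 4/4 single-dels accept.
'p3zzp': N↓-sim [46, 41, 30, 15, 9, 5] end={s11,s33,s35,s40,s66} ∉↓L; 5/5 deletions ∈↓L.
'p3334p': run [46, 41, 30, 25, 22, 14, 6] end={s11,s33,s35,s40,s59,s66} rej; 6/6 single-dels accept.
5 words, ⪯-incomp.


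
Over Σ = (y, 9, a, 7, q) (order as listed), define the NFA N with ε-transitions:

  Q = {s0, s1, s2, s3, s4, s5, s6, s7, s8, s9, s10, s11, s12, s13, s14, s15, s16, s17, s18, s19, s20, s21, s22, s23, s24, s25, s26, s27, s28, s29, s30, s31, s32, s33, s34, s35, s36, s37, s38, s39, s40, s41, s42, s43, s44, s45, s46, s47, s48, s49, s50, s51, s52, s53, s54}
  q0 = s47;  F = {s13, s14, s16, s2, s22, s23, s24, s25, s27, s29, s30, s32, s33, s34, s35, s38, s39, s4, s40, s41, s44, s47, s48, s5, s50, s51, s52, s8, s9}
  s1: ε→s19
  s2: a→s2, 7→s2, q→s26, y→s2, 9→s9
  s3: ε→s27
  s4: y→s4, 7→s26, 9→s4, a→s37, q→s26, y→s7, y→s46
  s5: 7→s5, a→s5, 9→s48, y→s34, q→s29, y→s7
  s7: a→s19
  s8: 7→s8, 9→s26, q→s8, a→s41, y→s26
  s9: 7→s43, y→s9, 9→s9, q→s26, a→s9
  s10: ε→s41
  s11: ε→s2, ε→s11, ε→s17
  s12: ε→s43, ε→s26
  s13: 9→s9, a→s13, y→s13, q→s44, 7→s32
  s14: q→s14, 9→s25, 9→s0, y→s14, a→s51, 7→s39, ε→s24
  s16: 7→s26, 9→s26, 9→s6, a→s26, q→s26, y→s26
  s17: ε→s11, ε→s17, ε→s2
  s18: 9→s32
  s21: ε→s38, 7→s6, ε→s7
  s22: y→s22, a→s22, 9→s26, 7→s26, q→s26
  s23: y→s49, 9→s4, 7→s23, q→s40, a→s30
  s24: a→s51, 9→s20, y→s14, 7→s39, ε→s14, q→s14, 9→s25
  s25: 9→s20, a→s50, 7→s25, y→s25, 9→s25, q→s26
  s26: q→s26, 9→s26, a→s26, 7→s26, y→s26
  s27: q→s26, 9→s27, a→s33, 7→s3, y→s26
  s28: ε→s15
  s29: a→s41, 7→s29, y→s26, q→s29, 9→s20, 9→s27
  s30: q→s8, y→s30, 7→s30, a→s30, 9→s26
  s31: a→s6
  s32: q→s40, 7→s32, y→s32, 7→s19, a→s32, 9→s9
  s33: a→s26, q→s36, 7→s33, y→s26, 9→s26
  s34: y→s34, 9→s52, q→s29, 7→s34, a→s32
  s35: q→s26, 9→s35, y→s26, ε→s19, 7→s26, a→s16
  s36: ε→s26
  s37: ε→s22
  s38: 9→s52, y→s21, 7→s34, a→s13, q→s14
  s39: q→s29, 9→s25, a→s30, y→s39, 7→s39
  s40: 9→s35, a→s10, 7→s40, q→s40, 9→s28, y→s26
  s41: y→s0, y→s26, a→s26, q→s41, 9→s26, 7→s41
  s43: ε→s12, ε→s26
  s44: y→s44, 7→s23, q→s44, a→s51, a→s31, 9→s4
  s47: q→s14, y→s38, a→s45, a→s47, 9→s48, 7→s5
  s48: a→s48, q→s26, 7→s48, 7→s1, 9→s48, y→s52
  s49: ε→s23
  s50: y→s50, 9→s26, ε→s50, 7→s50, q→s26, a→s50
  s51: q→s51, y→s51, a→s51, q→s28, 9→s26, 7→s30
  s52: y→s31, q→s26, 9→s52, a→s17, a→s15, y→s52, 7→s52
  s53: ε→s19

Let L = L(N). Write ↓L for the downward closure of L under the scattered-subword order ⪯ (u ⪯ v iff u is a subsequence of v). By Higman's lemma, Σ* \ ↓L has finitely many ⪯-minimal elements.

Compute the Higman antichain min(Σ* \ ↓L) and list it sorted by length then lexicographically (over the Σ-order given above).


|Q|=55, |F|=29, |δ|=195 (24 ε).
min D↑ (29 st, q0=0, F={8}): 0:y→1,9→2,a→0,7→3,q→4 1:y→1,9→5,a→6,7→7,q→4 2:y→5,9→2,a→2,7→2,q→8 3:y→7,9→2,a→3,7→3,q→9 4:y→4,9→10,a→11,7→12,q→4 5:y→5,9→5,a→13,7→5,q→8 6:y→6,9→14,a→6,7→15,q→16 7:y→7,9→5,a→15,7→7,q→9 8:y→8,9→8,a→8,7→8,q→8 9:y→8,9→17,a→18,7→9,q→9 10:y→10,9→10,a→19,7→10,q→8 11:y→11,9→8,a→11,7→20,q→11 12:y→12,9→10,a→20,7→12,q→9 13:y→13,9→14,a→13,7→13,q→8 14:y→14,9→14,a→14,7→8,q→8 15:y→15,9→14,a→15,7→15,q→21 16:y→16,9→22,a→11,7→23,q→16 17:y→8,9→17,a→24,7→17,q→8 18:y→8,9→8,a→8,7→18,q→18 19:y→19,9→8,a→19,7→19,q→8 20:y→20,9→8,a→20,7→20,q→25 21:y→8,9→26,a→18,7→21,q→21 22:y→22,9→22,a→27,7→8,q→8 23:y→23,9→22,a→20,7→23,q→21 24:y→8,9→8,a→8,7→24,q→8 25:y→8,9→8,a→18,7→25,q→25 26:y→8,9→26,a→28,7→8,q→8 27:y→27,9→8,a→27,7→8,q→8 28:y→8,9→8,a→8,7→8,q→8.
'9q': N↓-sim [51, 30, 2] end={s26,s36} ∉↓L; 2/2 del acc.
'7qy': run [51, 42, 18, 2] end={s0,s26} — reject; 3/3 deletions ∈↓L.
'qa9': run [51, 34, 18, 2] end={s26,s6} ∉↓L; 3/3 deletions ∈↓L.
'ya97': run [51, 46, 34, 15, 3] end={s12,s26,s43} ∉↓L; 4/4 deletions ∈↓L.
'7qaa': run [51, 42, 18, 8, 1] end={s26} — reject; 4/4 deletions ∈↓L.
5 minimals (antichain).

Antichain: [9q, 7qy, qa9, ya97, 7qaa].


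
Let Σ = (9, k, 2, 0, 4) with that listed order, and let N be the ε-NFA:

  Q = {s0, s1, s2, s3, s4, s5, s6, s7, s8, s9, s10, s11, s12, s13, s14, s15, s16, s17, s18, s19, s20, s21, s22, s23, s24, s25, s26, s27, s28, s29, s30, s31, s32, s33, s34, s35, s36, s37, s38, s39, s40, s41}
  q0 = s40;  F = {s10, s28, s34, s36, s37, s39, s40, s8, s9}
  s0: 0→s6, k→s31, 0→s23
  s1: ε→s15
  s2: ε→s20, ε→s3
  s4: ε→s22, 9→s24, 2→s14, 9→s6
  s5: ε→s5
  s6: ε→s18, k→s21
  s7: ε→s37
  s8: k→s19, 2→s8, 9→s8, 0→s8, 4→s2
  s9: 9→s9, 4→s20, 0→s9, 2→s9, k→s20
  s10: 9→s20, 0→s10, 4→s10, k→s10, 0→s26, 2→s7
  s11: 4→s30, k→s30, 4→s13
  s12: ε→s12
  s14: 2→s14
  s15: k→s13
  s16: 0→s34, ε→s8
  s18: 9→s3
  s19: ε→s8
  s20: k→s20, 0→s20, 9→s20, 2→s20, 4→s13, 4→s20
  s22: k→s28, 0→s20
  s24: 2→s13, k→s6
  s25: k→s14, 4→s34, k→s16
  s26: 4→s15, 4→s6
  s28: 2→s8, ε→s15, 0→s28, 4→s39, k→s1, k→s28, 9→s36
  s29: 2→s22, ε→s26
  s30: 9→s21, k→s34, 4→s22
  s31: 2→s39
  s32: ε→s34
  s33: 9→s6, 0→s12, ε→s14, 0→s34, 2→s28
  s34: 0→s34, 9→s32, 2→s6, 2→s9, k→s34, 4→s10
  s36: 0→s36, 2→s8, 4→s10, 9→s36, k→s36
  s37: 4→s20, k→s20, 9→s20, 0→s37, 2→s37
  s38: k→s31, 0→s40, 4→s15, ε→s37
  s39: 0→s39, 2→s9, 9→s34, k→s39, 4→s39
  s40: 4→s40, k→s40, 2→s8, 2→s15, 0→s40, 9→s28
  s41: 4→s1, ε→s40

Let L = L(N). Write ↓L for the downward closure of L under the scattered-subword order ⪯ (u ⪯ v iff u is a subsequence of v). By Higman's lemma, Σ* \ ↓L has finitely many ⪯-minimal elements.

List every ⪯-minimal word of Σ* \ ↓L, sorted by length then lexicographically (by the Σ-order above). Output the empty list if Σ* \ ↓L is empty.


min(Σ*\↓L) = [24, 9949, 942k].

|Q|=42, |F|=9, |δ|=107 (16 ε).
min D↑ (10 st, q0=0, F={5}): 0:9→1,k→0,2→2,0→0,4→0 1:9→3,k→1,2→2,0→1,4→4 2:9→2,k→2,2→2,0→2,4→5 3:9→3,k→3,2→2,0→3,4→6 4:9→7,k→4,2→8,0→4,4→4 5:9→5,k→5,2→5,0→5,4→5 6:9→5,k→6,2→9,0→6,4→6 7:9→7,k→7,2→8,0→7,4→6 8:9→8,k→5,2→8,0→8,4→5 9:9→5,k→5,2→9,0→9,4→5 [Hopcroft].
'24': N↓-sim [22, 13, 4] end={s13,s2,s20,s3} rej; 2/2 del acc.
'9949': run [22, 21, 18, 12, 3] end={s13,s20,s3} ∉↓L; 4/4 del acc.
'942k': N↓-sim [22, 21, 16, 9, 3] end={s13,s20,s21} ∉↓L; 4/4 del acc.
3 words, ⪯-incomp.


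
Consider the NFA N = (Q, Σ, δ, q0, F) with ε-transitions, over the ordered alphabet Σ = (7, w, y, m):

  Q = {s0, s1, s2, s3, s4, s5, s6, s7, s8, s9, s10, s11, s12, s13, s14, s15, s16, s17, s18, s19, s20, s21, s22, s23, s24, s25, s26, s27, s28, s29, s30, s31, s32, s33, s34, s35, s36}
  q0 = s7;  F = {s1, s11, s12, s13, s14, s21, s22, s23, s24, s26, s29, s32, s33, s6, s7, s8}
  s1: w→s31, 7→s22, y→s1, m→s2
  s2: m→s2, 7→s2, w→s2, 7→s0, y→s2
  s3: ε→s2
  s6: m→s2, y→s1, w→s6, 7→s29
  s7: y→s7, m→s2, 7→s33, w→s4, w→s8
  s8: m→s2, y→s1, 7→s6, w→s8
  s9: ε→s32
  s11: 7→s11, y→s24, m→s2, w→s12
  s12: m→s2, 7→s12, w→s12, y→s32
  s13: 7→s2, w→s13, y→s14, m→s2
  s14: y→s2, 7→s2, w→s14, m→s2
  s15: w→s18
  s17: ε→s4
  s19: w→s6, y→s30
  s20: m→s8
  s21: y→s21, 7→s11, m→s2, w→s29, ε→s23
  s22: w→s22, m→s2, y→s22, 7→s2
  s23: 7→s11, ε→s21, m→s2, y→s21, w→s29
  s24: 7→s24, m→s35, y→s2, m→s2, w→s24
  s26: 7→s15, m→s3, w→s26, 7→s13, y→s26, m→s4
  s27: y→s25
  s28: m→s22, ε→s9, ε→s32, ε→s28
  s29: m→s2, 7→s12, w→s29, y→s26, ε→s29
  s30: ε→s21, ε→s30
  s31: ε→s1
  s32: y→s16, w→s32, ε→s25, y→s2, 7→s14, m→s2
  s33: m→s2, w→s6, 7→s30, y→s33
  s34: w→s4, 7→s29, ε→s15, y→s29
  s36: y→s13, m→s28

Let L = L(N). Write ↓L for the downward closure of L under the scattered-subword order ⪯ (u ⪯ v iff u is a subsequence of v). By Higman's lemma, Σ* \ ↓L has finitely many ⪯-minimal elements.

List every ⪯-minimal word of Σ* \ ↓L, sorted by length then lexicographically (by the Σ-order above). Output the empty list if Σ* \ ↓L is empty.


Antichain: [m, wy77, 777yy].

|Q|=37, |F|=16, |δ|=99 (14 ε).
min D↑ (16 st, q0=0, F={3}): 0:7→1,w→2,y→0,m→3 1:7→4,w→5,y→1,m→3 2:7→5,w→2,y→6,m→3 3:7→3,w→3,y→3,m→3 4:7→7,w→8,y→4,m→3 5:7→8,w→5,y→6,m→3 6:7→9,w→6,y→6,m→3 7:7→7,w→10,y→11,m→3 8:7→10,w→8,y→12,m→3 9:7→3,w→9,y→9,m→3 10:7→10,w→10,y→13,m→3 11:7→11,w→11,y→3,m→3 12:7→14,w→12,y→12,m→3 13:7→15,w→13,y→3,m→3 14:7→3,w→14,y→15,m→3 15:7→3,w→15,y→3,m→3.
'm': N↓-sim [27, 5] end={s0,s2,s3,s35,s4} ∉↓L; 1/1 deletions ∈↓L.
'wy77': N↓-sim [27, 21, 15, 7, 2] end={s0,s2} rej; 4/4 del acc.
'777yy': run [27, 25, 21, 13, 8, 3] end={s0,s16,s2} rej; 5/5 single-dels accept.
3 obstructions.


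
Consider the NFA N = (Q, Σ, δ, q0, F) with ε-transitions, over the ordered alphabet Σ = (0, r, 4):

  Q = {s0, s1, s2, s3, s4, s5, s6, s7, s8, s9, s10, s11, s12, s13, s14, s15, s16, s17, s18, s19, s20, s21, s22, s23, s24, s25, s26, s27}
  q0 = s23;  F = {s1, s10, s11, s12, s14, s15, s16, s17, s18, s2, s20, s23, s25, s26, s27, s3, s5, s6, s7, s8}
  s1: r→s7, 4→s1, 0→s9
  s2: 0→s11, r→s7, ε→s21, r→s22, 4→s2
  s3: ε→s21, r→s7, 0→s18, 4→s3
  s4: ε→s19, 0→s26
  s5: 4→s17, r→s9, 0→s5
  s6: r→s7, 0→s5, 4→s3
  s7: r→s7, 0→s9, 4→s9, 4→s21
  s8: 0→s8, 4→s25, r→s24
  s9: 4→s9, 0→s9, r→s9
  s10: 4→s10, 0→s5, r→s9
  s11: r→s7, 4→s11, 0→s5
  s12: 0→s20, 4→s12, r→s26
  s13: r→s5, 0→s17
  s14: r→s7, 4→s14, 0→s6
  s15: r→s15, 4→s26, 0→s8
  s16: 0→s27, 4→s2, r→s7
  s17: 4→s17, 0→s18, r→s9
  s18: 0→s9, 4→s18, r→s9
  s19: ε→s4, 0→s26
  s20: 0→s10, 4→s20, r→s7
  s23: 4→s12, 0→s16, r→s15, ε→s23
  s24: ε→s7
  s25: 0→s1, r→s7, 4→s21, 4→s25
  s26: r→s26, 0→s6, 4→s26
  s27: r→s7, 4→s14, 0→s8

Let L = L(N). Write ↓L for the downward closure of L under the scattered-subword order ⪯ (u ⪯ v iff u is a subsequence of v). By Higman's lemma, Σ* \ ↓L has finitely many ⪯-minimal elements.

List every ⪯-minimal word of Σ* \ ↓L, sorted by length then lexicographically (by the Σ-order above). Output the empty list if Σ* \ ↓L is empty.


|Q|=28, |F|=20, |δ|=76 (6 ε).
min D↑ (21 st, q0=0, F={11}): 0:0→1,r→2,4→3 1:0→4,r→5,4→6 2:0→7,r→2,4→8 3:0→9,r→8,4→3 4:0→7,r→5,4→10 5:0→11,r→5,4→11 6:0→12,r→5,4→6 7:0→7,r→5,4→13 8:0→14,r→8,4→8 9:0→15,r→5,4→9 10:0→14,r→5,4→10 11:0→11,r→11,4→11 12:0→16,r→5,4→12 13:0→17,r→5,4→13 14:0→16,r→5,4→18 15:0→16,r→11,4→15 16:0→16,r→11,4→19 17:0→11,r→5,4→17 18:0→20,r→5,4→18 19:0→20,r→11,4→19 20:0→11,r→11,4→20 (ε-aug+det+¬).
'0r0': run [24, 20, 5, 1] end={s9} — reject; 3/3 deletions ∈↓L.
'0r4': run [24, 20, 5, 2] end={s21,s9} ∉↓L; 3/3 single-dels accept.
'400r': |S_i|=[24, 18, 12, 5, 1] end={s9} — reject; 4/4 single-dels accept.
'r0400': |S_i|=[24, 15, 12, 8, 5, 1] end={s9} ∉↓L; 5/5 deletions ∈↓L.
'000400': |S_i|=[24, 20, 16, 12, 8, 5, 1] end={s9} — reject; 6/6 deletions ∈↓L.
5 words, ⪯-incomp.

Antichain: [0r0, 0r4, 400r, r0400, 000400].


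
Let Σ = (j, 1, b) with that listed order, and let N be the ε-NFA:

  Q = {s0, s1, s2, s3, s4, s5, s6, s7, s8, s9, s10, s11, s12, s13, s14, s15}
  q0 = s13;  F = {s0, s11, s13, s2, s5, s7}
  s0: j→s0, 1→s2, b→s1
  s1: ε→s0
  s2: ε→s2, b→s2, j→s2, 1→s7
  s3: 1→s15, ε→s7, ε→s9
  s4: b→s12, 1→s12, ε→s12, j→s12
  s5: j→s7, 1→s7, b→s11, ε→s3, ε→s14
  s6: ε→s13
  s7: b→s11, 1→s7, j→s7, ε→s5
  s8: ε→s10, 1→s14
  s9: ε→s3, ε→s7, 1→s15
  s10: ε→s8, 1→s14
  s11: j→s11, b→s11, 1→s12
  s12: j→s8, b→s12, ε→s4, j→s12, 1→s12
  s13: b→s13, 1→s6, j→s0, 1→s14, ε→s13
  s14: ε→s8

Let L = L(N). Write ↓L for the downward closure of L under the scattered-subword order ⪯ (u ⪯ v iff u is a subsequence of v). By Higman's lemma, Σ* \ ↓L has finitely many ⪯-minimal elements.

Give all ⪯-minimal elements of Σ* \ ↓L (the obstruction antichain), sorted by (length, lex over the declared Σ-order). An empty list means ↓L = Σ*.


|Q|=16, |F|=6, |δ|=46 (16 ε).
min D↑ (6 st, q0=0, F={5}): 0:j→1,1→0,b→0 1:j→1,1→2,b→1 2:j→2,1→3,b→2 3:j→3,1→3,b→4 4:j→4,1→5,b→4 5:j→5,1→5,b→5 (ε-aug+det+¬).
'j11b1': run [16, 14, 12, 11, 6, 5] end={s10,s12,s14,s4,s8} ∉↓L; 5/5 single-dels accept.
1 obstructions.

Antichain: [j11b1].


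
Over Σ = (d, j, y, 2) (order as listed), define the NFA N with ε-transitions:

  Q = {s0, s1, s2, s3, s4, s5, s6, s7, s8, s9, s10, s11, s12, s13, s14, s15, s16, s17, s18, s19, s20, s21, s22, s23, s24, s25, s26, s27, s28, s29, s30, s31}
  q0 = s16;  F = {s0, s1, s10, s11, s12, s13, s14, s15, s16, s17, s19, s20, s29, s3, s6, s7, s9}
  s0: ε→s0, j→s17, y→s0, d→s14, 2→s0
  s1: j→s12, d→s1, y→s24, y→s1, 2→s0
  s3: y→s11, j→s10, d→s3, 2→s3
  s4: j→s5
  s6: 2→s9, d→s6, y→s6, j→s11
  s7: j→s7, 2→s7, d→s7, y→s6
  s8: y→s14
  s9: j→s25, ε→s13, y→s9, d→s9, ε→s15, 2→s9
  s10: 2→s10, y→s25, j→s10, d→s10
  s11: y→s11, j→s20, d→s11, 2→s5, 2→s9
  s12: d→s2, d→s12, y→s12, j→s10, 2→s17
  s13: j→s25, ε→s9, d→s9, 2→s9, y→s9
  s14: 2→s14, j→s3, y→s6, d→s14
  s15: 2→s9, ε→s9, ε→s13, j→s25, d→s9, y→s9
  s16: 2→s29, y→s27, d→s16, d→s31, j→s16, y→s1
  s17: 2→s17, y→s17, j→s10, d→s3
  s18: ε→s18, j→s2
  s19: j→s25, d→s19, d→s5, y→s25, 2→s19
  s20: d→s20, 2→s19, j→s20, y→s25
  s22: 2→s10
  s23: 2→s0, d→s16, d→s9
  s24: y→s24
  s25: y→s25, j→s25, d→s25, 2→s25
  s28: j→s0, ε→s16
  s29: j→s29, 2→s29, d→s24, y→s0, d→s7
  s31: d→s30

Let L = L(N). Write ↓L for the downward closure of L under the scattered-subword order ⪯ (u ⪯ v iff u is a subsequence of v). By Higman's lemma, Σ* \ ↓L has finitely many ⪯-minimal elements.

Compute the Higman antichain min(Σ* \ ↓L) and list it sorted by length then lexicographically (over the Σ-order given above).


|Q|=32, |F|=17, |δ|=97 (8 ε).
min D↑ (16 st, q0=0, F={10}): 0:d→0,j→0,y→1,2→2 1:d→1,j→3,y→1,2→4 2:d→5,j→2,y→4,2→2 3:d→3,j→6,y→3,2→7 4:d→8,j→7,y→4,2→4 5:d→5,j→5,y→9,2→5 6:d→6,j→6,y→10,2→6 7:d→11,j→6,y→7,2→7 8:d→8,j→11,y→9,2→8 9:d→9,j→12,y→9,2→13 10:d→10,j→10,y→10,2→10 11:d→11,j→6,y→12,2→11 12:d→12,j→14,y→12,2→13 13:d→13,j→10,y→13,2→13 14:d→14,j→14,y→10,2→15 15:d→15,j→10,y→10,2→15 (ε-aug+det+¬).
'yjjy': run [24, 19, 13, 5, 1] end={s25} rej; 4/4 del acc.
'2dy2j': |S_i|=[24, 17, 14, 10, 6, 1] end={s25} ∉↓L; 5/5 single-dels accept.
2 words, ⪯-incomp.

Antichain: [yjjy, 2dy2j].


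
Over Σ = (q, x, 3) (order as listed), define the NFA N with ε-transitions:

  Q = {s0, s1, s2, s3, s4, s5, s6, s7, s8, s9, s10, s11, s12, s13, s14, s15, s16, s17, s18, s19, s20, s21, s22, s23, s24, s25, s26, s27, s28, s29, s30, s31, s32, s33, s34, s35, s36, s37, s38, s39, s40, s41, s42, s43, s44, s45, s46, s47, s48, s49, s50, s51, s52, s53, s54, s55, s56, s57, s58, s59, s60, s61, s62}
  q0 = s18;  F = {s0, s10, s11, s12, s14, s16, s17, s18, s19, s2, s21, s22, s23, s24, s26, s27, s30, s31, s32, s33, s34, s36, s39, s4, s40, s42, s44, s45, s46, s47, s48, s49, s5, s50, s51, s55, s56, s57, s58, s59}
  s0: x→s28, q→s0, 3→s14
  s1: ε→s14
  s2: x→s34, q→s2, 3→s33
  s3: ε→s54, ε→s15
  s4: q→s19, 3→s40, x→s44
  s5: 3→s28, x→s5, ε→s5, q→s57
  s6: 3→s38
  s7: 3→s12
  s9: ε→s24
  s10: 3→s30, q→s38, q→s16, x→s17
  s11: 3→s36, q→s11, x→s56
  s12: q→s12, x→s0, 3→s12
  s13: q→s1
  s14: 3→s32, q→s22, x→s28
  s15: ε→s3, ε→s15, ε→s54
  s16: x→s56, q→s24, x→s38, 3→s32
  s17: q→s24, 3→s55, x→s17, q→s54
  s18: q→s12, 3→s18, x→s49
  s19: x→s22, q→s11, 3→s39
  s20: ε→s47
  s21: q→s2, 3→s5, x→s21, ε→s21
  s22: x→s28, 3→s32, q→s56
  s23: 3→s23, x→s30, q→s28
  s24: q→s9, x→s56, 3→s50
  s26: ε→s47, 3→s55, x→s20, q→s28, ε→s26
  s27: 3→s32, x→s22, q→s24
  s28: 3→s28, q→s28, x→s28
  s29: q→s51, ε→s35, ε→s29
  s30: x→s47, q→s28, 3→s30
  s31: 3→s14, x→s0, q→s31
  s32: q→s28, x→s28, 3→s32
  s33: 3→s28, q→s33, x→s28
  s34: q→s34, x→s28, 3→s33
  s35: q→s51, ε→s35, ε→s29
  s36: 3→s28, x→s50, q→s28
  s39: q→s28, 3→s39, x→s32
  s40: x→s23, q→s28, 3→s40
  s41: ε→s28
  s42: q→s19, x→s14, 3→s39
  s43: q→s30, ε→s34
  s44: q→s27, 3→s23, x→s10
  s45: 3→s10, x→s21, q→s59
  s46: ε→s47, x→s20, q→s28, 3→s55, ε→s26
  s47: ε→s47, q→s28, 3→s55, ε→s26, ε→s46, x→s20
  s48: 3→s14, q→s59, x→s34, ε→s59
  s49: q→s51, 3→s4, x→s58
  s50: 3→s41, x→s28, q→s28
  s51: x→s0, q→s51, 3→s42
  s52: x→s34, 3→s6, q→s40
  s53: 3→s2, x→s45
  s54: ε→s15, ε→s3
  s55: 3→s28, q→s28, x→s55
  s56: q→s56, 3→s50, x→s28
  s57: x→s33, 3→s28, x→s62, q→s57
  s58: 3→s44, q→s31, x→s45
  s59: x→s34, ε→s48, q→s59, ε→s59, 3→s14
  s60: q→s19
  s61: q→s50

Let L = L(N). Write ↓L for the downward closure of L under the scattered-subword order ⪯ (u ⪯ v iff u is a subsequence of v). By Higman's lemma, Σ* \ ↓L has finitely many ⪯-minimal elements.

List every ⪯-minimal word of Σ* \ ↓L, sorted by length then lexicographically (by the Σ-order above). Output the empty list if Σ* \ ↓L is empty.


Antichain: [qxx, x33q, xxq3x, xxxx33, x3qq33].

|Q|=63, |F|=40, |δ|=168 (28 ε).
min D↑ (38 st, q0=0, F={7}): 0:q→1,x→2,3→0 1:q→1,x→3,3→1 2:q→4,x→5,3→6 3:q→3,x→7,3→8 4:q→4,x→3,3→9 5:q→10,x→11,3→12 6:q→13,x→12,3→14 7:q→7,x→7,3→7 8:q→15,x→7,3→16 9:q→13,x→8,3→17 10:q→10,x→3,3→8 11:q→18,x→19,3→20 12:q→21,x→20,3→22 13:q→23,x→15,3→17 14:q→7,x→22,3→14 15:q→24,x→7,3→16 16:q→7,x→7,3→16 17:q→7,x→16,3→17 18:q→18,x→25,3→8 19:q→26,x→19,3→27 20:q→28,x→29,3→30 21:q→31,x→15,3→16 22:q→7,x→30,3→22 23:q→23,x→24,3→32 24:q→24,x→7,3→33 25:q→25,x→7,3→34 26:q→26,x→25,3→34 27:q→35,x→27,3→7 28:q→31,x→24,3→16 29:q→31,x→29,3→36 30:q→7,x→37,3→30 31:q→31,x→24,3→33 32:q→7,x→33,3→7 33:q→7,x→7,3→7 34:q→34,x→7,3→7 35:q→35,x→34,3→7 36:q→7,x→36,3→7 37:q→7,x→37,3→36.
'qxx': N↓-sim [49, 31, 12, 1] end={s28} ∉↓L; 3/3 deletions ∈↓L.
'x33q': run [49, 47, 36, 14, 1] end={s28} rej; 4/4 del acc.
'xxq3x': N↓-sim [49, 47, 38, 24, 8, 1] end={s28} rej; 5/5 del acc.
'xxxx33': |S_i|=[49, 47, 38, 33, 23, 8, 2] end={s28,s41} ∉↓L; 6/6 del acc.
'x3qq33': run [49, 47, 36, 21, 11, 4, 2] end={s28,s41} rej; 6/6 deletions ∈↓L.
5 minimals (antichain).


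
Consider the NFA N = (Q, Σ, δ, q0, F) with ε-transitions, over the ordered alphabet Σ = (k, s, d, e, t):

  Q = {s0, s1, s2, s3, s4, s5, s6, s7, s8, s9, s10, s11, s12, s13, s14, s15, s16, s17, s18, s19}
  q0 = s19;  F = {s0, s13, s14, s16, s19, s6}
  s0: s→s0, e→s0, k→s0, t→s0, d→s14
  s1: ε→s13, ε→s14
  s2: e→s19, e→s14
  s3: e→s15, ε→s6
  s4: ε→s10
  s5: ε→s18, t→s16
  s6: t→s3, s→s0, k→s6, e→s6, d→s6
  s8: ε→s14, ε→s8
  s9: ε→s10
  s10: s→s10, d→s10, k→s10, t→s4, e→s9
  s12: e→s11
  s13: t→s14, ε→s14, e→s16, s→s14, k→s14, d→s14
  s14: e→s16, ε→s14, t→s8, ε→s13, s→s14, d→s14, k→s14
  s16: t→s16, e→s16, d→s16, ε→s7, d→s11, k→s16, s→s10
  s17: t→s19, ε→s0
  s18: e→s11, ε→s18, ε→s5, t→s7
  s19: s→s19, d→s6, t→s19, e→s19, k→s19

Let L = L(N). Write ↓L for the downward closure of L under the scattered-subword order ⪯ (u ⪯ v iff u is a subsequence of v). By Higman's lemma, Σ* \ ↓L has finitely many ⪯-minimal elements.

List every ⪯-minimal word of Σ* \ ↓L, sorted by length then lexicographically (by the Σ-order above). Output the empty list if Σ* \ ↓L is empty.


|Q|=20, |F|=6, |δ|=59 (15 ε).
min D↑ (6 st, q0=0, F={5}): 0:k→0,s→0,d→1,e→0,t→0 1:k→1,s→2,d→1,e→1,t→1 2:k→2,s→2,d→3,e→2,t→2 3:k→3,s→3,d→3,e→4,t→3 4:k→4,s→5,d→4,e→4,t→4 5:k→5,s→5,d→5,e→5,t→5.
'dsdes': run [14, 13, 10, 9, 6, 3] end={s10,s4,s9} — reject; 5/5 del acc.
1 minimals (antichain).

Antichain: [dsdes].


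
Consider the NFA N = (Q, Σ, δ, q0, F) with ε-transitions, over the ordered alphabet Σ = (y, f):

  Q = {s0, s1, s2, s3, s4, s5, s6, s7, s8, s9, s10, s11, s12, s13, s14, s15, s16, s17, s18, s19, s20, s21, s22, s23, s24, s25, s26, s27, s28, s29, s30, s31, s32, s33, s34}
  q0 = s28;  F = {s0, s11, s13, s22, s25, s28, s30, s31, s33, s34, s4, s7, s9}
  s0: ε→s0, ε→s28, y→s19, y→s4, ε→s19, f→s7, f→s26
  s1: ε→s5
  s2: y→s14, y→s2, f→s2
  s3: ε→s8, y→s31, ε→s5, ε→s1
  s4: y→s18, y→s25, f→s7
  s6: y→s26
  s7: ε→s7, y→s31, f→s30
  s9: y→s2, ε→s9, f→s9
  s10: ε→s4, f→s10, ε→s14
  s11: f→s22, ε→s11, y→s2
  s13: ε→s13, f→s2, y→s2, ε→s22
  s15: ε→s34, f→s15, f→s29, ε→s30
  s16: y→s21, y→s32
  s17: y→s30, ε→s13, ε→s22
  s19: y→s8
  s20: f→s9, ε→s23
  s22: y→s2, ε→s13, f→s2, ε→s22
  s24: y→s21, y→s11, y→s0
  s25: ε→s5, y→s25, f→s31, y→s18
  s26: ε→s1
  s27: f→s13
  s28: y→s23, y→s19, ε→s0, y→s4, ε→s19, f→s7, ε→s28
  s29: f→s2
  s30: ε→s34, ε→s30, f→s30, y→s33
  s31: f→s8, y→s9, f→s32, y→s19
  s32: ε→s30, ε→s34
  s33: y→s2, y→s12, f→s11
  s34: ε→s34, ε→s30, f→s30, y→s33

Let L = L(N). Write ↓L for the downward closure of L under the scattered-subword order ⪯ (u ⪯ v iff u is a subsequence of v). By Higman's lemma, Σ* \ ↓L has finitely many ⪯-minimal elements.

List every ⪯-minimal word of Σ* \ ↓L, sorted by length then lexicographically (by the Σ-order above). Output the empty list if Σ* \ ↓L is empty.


|Q|=35, |F|=13, |δ|=85 (32 ε).
min D↑ (11 st, q0=0, F={8}): 0:y→1,f→2 1:y→3,f→2 2:y→4,f→5 3:y→3,f→4 4:y→6,f→5 5:y→7,f→5 6:y→8,f→6 7:y→8,f→9 8:y→8,f→8 9:y→8,f→10 10:y→8,f→8.
'fyyy': |S_i|=[24, 18, 14, 10, 4] end={s12,s14,s2,s8} — reject; 4/4 single-dels accept.
'ffyy': |S_i|=[24, 18, 12, 7, 3] end={s12,s14,s2} ∉↓L; 4/4 deletions ∈↓L.
'yyfyy': N↓-sim [24, 20, 17, 14, 10, 4] end={s12,s14,s2,s8} — reject; 5/5 del acc.
'ffyfff': run [24, 18, 12, 7, 5, 4, 2] end={s14,s2} rej; 6/6 deletions ∈↓L.
4 obstructions.

A = [fyyy, ffyy, yyfyy, ffyfff].


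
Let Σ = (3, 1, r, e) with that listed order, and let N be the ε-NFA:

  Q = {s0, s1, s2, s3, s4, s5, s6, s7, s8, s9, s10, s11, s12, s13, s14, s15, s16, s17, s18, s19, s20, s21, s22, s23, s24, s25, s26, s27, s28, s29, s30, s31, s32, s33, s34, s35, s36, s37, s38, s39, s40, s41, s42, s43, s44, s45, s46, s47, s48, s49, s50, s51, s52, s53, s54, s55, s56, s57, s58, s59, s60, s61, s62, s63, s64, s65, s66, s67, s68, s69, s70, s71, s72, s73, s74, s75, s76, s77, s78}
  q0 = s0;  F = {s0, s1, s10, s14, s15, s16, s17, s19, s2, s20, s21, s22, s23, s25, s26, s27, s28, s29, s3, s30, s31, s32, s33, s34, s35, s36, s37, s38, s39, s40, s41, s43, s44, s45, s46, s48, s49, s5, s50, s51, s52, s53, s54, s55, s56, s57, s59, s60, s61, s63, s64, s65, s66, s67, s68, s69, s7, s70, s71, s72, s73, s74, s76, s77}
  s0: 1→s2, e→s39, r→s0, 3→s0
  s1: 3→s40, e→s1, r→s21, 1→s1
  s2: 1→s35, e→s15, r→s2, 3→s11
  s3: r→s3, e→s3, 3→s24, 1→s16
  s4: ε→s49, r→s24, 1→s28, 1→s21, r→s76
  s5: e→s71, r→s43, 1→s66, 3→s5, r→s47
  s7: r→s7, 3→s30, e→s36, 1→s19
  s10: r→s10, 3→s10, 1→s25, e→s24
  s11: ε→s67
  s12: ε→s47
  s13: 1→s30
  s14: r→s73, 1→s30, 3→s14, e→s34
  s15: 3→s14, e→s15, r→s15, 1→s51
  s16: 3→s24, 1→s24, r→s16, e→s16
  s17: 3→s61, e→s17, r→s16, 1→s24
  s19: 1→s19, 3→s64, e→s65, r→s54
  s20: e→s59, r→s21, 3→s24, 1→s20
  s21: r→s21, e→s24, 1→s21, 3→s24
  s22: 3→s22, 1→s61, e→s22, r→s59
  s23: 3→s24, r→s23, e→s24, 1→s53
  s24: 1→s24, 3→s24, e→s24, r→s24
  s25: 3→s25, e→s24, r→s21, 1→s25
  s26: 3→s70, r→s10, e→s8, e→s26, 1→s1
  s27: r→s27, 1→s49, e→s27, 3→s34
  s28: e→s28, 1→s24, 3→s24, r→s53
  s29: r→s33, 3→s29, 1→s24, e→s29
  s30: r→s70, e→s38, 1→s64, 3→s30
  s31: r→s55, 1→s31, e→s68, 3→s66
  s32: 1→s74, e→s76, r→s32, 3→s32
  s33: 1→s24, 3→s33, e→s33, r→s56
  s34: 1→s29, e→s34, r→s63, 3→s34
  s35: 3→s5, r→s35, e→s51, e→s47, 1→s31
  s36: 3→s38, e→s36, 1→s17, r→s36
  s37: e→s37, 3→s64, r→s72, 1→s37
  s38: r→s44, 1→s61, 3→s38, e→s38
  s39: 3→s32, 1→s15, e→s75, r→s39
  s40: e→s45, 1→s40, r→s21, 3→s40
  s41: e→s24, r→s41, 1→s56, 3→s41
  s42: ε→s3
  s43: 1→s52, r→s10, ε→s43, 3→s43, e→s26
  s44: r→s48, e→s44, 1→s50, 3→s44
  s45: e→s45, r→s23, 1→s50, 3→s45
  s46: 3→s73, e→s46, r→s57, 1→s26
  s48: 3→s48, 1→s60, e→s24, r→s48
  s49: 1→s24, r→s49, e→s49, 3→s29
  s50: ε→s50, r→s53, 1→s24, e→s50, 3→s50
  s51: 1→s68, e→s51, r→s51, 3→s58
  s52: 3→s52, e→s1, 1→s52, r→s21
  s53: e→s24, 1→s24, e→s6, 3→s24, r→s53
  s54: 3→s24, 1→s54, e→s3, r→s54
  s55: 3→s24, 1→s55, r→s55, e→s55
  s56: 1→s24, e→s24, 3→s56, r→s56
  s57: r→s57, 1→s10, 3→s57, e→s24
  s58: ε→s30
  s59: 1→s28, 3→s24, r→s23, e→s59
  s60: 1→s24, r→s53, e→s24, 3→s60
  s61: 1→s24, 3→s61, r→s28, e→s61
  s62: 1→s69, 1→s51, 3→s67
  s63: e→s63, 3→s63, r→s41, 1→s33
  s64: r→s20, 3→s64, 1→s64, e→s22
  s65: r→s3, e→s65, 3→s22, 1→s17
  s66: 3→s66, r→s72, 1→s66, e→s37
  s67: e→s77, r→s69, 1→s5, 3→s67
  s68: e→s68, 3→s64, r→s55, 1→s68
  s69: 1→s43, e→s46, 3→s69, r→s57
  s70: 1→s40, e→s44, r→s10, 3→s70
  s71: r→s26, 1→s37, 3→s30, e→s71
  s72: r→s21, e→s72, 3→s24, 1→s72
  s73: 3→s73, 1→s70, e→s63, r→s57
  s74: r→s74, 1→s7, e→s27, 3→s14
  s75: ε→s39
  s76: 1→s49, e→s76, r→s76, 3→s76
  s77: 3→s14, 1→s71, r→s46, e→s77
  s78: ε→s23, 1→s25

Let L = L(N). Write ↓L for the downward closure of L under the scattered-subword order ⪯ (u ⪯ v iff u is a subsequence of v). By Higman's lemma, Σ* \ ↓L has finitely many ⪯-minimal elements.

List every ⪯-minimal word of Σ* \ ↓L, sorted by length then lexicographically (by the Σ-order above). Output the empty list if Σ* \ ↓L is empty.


min(Σ*\↓L) = [13rre, 111r3, e3e11].

|Q|=79, |F|=64, |δ|=282 (9 ε).
min D↑ (65 st, q0=0, F={33}): 0:3→0,1→1,r→0,e→2 1:3→3,1→4,r→1,e→5 2:3→6,1→5,r→2,e→2 3:3→3,1→7,r→8,e→9 4:3→7,1→10,r→4,e→11 5:3→12,1→11,r→5,e→5 6:3→6,1→13,r→6,e→14 7:3→7,1→15,r→16,e→17 8:3→8,1→16,r→18,e→19 9:3→12,1→17,r→19,e→9 10:3→15,1→10,r→20,e→21 11:3→22,1→21,r→11,e→11 12:3→12,1→22,r→23,e→24 13:3→12,1→25,r→13,e→26 14:3→14,1→27,r→14,e→14 15:3→15,1→15,r→28,e→29 16:3→16,1→30,r→31,e→32 17:3→22,1→29,r→32,e→17 18:3→18,1→31,r→18,e→33 19:3→23,1→32,r→18,e→19 20:3→33,1→20,r→20,e→20 21:3→34,1→21,r→20,e→21 22:3→22,1→34,r→35,e→36 23:3→23,1→35,r→18,e→37 24:3→24,1→38,r→37,e→24 25:3→22,1→39,r→25,e→40 26:3→24,1→27,r→26,e→26 27:3→38,1→33,r→27,e→27 28:3→33,1→28,r→41,e→28 29:3→34,1→29,r→28,e→29 30:3→30,1→30,r→41,e→42 31:3→31,1→43,r→31,e→33 32:3→35,1→42,r→31,e→32 33:3→33,1→33,r→33,e→33 34:3→34,1→34,r→44,e→45 35:3→35,1→46,r→31,e→47 36:3→36,1→48,r→47,e→36 37:3→37,1→49,r→50,e→37 38:3→38,1→33,r→49,e→38 39:3→34,1→39,r→51,e→52 40:3→36,1→53,r→40,e→40 41:3→33,1→41,r→41,e→33 42:3→46,1→42,r→41,e→42 43:3→43,1→43,r→41,e→33 44:3→33,1→44,r→41,e→54 45:3→45,1→48,r→54,e→45 46:3→46,1→46,r→41,e→55 47:3→47,1→56,r→57,e→47 48:3→48,1→33,r→58,e→48 49:3→49,1→33,r→59,e→49 50:3→50,1→59,r→50,e→33 51:3→33,1→51,r→51,e→60 52:3→45,1→53,r→60,e→52 53:3→48,1→33,r→61,e→53 54:3→33,1→58,r→62,e→54 55:3→55,1→56,r→62,e→55 56:3→56,1→33,r→63,e→56 57:3→57,1→64,r→57,e→33 58:3→33,1→33,r→63,e→58 59:3→59,1→33,r→59,e→33 60:3→33,1→61,r→60,e→60 61:3→33,1→33,r→61,e→61 62:3→33,1→63,r→62,e→33 63:3→33,1→33,r→63,e→33 64:3→64,1→33,r→63,e→33 [Hopcroft].
'13rre': N↓-sim [71, 66, 48, 32, 12, 2] end={s24,s6} ∉↓L; 5/5 deletions ∈↓L.
'111r3': run [71, 66, 51, 30, 13, 1] end={s24} rej; 5/5 single-dels accept.
'e3e11': run [71, 60, 45, 28, 13, 1] end={s24} rej; 5/5 del acc.
3 words, ⪯-incomp.


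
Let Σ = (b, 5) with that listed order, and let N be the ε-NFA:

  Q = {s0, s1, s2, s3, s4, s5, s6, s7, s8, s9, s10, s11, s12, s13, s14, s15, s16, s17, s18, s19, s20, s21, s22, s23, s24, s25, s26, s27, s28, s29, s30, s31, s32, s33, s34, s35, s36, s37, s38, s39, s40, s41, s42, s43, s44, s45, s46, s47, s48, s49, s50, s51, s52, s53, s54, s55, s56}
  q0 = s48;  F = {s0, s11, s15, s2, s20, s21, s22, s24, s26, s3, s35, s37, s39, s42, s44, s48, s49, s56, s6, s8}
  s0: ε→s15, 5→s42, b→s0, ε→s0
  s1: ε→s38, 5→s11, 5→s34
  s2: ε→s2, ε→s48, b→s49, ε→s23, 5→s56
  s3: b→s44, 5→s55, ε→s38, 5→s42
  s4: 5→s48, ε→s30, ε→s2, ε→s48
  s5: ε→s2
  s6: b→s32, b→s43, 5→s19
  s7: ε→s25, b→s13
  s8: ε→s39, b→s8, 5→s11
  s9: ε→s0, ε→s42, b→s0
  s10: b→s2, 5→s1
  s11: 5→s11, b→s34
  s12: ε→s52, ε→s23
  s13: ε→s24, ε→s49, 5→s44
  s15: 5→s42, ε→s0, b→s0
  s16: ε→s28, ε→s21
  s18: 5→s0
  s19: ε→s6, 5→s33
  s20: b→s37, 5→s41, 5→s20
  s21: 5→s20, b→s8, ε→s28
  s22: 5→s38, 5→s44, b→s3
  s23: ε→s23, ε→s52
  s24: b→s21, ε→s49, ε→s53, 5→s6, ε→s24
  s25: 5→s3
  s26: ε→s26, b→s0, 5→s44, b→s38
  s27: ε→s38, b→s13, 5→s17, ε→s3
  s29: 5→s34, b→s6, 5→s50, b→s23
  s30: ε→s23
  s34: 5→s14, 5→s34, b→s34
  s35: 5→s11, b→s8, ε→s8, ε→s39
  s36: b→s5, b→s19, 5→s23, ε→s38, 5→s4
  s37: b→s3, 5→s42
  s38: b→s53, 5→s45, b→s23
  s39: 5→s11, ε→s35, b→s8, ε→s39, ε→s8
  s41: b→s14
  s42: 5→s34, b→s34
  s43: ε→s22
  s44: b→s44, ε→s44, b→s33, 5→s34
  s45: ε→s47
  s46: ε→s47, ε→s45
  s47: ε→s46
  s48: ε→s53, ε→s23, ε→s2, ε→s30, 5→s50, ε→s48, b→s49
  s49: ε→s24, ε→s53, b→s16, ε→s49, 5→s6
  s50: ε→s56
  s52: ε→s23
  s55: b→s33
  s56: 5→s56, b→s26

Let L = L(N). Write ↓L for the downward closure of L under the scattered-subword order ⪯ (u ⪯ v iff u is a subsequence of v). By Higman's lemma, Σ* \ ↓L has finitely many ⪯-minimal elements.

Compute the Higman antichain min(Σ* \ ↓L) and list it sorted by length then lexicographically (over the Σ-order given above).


|Q|=57, |F|=20, |δ|=130 (55 ε).
min D↑ (16 st, q0=0, F={15}): 0:b→1,5→2 1:b→3,5→4 2:b→5,5→2 3:b→6,5→7 4:b→8,5→4 5:b→9,5→10 6:b→6,5→11 7:b→12,5→7 8:b→13,5→10 9:b→9,5→14 10:b→10,5→15 11:b→15,5→11 12:b→13,5→14 13:b→10,5→14 14:b→15,5→15 15:b→15,5→15 [Hopcroft].
'5b55': |S_i|=[39, 28, 21, 13, 5] end={s14,s34,s45,s46,s47} — reject; 4/4 deletions ∈↓L.
'bbb5b': |S_i|=[39, 34, 29, 21, 9, 3] end={s14,s33,s34} ∉↓L; 5/5 deletions ∈↓L.
'5bb5b': |S_i|=[39, 28, 21, 16, 8, 3] end={s14,s33,s34} rej; 5/5 deletions ∈↓L.
'b5bbb5': run [39, 34, 23, 18, 14, 7, 2] end={s14,s34} ∉↓L; 6/6 deletions ∈↓L.
4 obstructions.

Antichain: [5b55, bbb5b, 5bb5b, b5bbb5].


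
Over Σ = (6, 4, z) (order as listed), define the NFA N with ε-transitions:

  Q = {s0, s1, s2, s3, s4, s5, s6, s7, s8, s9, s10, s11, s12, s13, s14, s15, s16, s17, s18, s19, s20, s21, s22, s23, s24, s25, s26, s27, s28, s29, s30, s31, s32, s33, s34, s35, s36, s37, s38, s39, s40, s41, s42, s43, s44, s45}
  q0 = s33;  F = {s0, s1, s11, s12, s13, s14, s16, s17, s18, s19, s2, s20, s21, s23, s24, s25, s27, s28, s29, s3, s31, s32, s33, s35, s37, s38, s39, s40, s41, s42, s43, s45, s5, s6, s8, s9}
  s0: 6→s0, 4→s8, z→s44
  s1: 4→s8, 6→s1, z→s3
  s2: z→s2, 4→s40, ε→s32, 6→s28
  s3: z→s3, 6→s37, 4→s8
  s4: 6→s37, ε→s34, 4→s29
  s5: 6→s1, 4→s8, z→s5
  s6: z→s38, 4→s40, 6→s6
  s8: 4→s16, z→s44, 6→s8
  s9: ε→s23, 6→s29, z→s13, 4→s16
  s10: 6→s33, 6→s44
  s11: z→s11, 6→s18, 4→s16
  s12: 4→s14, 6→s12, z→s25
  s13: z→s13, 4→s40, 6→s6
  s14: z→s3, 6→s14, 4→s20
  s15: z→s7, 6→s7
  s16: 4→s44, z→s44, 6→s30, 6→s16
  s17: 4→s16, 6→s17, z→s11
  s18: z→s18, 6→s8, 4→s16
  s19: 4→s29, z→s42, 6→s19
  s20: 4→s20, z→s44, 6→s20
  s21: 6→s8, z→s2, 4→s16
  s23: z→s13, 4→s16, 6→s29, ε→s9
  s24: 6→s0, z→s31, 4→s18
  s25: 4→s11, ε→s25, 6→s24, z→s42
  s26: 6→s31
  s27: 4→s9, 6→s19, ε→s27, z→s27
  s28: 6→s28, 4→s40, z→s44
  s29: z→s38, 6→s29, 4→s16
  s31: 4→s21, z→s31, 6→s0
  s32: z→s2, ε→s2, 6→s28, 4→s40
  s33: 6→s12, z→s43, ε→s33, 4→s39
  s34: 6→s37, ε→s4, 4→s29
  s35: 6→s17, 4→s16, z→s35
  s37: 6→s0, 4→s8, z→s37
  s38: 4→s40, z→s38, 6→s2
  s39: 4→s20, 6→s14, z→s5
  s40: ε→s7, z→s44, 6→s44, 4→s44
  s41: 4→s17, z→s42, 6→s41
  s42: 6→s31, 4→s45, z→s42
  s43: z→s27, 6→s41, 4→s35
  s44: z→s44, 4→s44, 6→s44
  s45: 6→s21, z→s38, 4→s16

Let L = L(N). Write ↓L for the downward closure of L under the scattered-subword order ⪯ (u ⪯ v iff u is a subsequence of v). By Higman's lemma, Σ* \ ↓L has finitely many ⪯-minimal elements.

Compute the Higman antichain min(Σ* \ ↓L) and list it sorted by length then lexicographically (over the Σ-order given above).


min(Σ*\↓L) = [44z, z444, 6z66z, zz4z46].

|Q|=46, |F|=36, |δ|=131 (10 ε).
min D↑ (35 st, q0=0, F={15}): 0:6→1,4→2,z→3 1:6→1,4→4,z→5 2:6→4,4→6,z→7 3:6→8,4→9,z→10 4:6→4,4→6,z→11 5:6→12,4→13,z→14 6:6→6,4→6,z→15 7:6→16,4→17,z→7 8:6→8,4→18,z→14 9:6→18,4→19,z→9 10:6→20,4→21,z→10 11:6→22,4→17,z→11 12:6→23,4→24,z→25 13:6→24,4→19,z→13 14:6→25,4→26,z→14 15:6→15,4→15,z→15 16:6→16,4→17,z→11 17:6→17,4→19,z→15 18:6→18,4→19,z→13 19:6→19,4→15,z→15 20:6→20,4→27,z→14 21:6→27,4→19,z→28 22:6→23,4→17,z→22 23:6→23,4→17,z→15 24:6→17,4→19,z→24 25:6→23,4→29,z→25 26:6→29,4→19,z→30 27:6→27,4→19,z→30 28:6→31,4→32,z→28 29:6→17,4→19,z→33 30:6→33,4→32,z→30 31:6→31,4→32,z→30 32:6→15,4→15,z→15 33:6→34,4→32,z→33 34:6→34,4→32,z→15 (ε-aug+det+¬).
'44z': N↓-sim [39, 29, 7, 1] end={s44} — reject; 3/3 single-dels accept.
'z444': run [39, 34, 21, 5, 1] end={s44} — reject; 4/4 deletions ∈↓L.
'6z66z': N↓-sim [39, 30, 21, 15, 8, 1] end={s44} ∉↓L; 5/5 single-dels accept.
'zz4z46': N↓-sim [39, 34, 30, 17, 9, 3, 1] end={s44} rej; 6/6 deletions ∈↓L.
4 obstructions.
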